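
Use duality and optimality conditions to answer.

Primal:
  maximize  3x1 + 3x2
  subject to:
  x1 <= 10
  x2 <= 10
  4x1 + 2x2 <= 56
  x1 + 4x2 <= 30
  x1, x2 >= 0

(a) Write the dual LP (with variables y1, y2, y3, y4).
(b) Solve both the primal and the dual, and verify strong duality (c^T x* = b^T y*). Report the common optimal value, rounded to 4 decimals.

The standard primal-dual pair for 'max c^T x s.t. A x <= b, x >= 0' is:
  Dual:  min b^T y  s.t.  A^T y >= c,  y >= 0.

So the dual LP is:
  minimize  10y1 + 10y2 + 56y3 + 30y4
  subject to:
    y1 + 4y3 + y4 >= 3
    y2 + 2y3 + 4y4 >= 3
    y1, y2, y3, y4 >= 0

Solving the primal: x* = (10, 5).
  primal value c^T x* = 45.
Solving the dual: y* = (2.25, 0, 0, 0.75).
  dual value b^T y* = 45.
Strong duality: c^T x* = b^T y*. Confirmed.

45


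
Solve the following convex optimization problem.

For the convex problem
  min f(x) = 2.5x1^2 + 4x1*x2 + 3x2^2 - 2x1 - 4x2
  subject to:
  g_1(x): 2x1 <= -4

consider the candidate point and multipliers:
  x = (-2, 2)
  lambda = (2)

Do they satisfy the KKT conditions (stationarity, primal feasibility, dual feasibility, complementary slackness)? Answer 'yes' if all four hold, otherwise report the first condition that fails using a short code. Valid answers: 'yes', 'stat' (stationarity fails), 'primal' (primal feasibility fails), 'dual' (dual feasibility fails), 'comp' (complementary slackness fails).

Gradient of f: grad f(x) = Q x + c = (-4, 0)
Constraint values g_i(x) = a_i^T x - b_i:
  g_1((-2, 2)) = 0
Stationarity residual: grad f(x) + sum_i lambda_i a_i = (0, 0)
  -> stationarity OK
Primal feasibility (all g_i <= 0): OK
Dual feasibility (all lambda_i >= 0): OK
Complementary slackness (lambda_i * g_i(x) = 0 for all i): OK

Verdict: yes, KKT holds.

yes


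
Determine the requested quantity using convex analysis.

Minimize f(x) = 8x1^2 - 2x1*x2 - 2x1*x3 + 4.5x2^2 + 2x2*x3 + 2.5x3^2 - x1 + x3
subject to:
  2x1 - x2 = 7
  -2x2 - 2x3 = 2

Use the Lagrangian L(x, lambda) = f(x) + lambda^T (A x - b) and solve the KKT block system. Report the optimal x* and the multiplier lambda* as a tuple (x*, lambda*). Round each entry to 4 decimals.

Form the Lagrangian:
  L(x, lambda) = (1/2) x^T Q x + c^T x + lambda^T (A x - b)
Stationarity (grad_x L = 0): Q x + c + A^T lambda = 0.
Primal feasibility: A x = b.

This gives the KKT block system:
  [ Q   A^T ] [ x     ]   [-c ]
  [ A    0  ] [ lambda ] = [ b ]

Solving the linear system:
  x*      = (2.4107, -2.1786, 1.1786)
  lambda* = (-19.7857, -1.1429)
  f(x*)   = 69.7768

x* = (2.4107, -2.1786, 1.1786), lambda* = (-19.7857, -1.1429)


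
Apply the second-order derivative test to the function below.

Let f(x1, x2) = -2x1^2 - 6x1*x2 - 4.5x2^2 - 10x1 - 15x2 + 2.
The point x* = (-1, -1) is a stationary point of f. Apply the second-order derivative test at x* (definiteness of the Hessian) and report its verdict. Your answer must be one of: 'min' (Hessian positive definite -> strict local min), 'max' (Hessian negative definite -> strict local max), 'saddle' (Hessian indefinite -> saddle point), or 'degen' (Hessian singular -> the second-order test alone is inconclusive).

Compute the Hessian H = grad^2 f:
  H = [[-4, -6], [-6, -9]]
Verify stationarity: grad f(x*) = H x* + g = (0, 0).
Eigenvalues of H: -13, 0.
H has a zero eigenvalue (singular; negative semidefinite but not definite), so H is neither positive definite, negative definite, nor indefinite. The second-order test alone is inconclusive -> degen.
(Indeed, f is constant along the null direction of H through x*, so x* is not a strict local extremum.)

degen


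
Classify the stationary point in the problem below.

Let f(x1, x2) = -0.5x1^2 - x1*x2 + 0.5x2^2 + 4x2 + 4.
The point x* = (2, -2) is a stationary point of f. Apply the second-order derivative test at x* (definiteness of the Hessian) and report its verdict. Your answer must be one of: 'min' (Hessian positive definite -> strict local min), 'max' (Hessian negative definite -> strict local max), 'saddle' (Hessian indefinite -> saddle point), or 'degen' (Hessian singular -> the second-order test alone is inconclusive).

Compute the Hessian H = grad^2 f:
  H = [[-1, -1], [-1, 1]]
Verify stationarity: grad f(x*) = H x* + g = (0, 0).
Eigenvalues of H: -1.4142, 1.4142.
Eigenvalues have mixed signs, so H is indefinite -> x* is a saddle point.

saddle


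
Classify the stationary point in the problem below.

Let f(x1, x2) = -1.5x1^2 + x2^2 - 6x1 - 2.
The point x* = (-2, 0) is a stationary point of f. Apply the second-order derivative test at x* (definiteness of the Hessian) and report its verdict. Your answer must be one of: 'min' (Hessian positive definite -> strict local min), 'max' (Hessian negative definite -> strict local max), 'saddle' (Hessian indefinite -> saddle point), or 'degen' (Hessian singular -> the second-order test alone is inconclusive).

Compute the Hessian H = grad^2 f:
  H = [[-3, 0], [0, 2]]
Verify stationarity: grad f(x*) = H x* + g = (0, 0).
Eigenvalues of H: -3, 2.
Eigenvalues have mixed signs, so H is indefinite -> x* is a saddle point.

saddle


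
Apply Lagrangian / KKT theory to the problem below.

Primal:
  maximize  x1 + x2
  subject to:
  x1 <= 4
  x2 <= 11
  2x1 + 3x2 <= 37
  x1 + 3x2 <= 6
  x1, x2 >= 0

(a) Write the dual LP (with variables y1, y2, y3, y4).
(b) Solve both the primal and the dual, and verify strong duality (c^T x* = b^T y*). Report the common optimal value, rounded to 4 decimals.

The standard primal-dual pair for 'max c^T x s.t. A x <= b, x >= 0' is:
  Dual:  min b^T y  s.t.  A^T y >= c,  y >= 0.

So the dual LP is:
  minimize  4y1 + 11y2 + 37y3 + 6y4
  subject to:
    y1 + 2y3 + y4 >= 1
    y2 + 3y3 + 3y4 >= 1
    y1, y2, y3, y4 >= 0

Solving the primal: x* = (4, 0.6667).
  primal value c^T x* = 4.6667.
Solving the dual: y* = (0.6667, 0, 0, 0.3333).
  dual value b^T y* = 4.6667.
Strong duality: c^T x* = b^T y*. Confirmed.

4.6667


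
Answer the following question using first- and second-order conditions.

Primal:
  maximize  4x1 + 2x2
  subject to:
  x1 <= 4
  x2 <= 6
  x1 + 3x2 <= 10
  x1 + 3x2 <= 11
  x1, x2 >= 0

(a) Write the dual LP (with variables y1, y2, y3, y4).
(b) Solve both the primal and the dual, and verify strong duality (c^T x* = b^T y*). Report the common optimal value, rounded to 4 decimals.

The standard primal-dual pair for 'max c^T x s.t. A x <= b, x >= 0' is:
  Dual:  min b^T y  s.t.  A^T y >= c,  y >= 0.

So the dual LP is:
  minimize  4y1 + 6y2 + 10y3 + 11y4
  subject to:
    y1 + y3 + y4 >= 4
    y2 + 3y3 + 3y4 >= 2
    y1, y2, y3, y4 >= 0

Solving the primal: x* = (4, 2).
  primal value c^T x* = 20.
Solving the dual: y* = (3.3333, 0, 0.6667, 0).
  dual value b^T y* = 20.
Strong duality: c^T x* = b^T y*. Confirmed.

20


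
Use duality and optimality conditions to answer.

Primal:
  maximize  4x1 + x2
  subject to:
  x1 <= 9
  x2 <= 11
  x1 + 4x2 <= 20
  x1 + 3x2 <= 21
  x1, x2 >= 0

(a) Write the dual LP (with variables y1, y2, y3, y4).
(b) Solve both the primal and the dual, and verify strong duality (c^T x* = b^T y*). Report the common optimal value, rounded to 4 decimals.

The standard primal-dual pair for 'max c^T x s.t. A x <= b, x >= 0' is:
  Dual:  min b^T y  s.t.  A^T y >= c,  y >= 0.

So the dual LP is:
  minimize  9y1 + 11y2 + 20y3 + 21y4
  subject to:
    y1 + y3 + y4 >= 4
    y2 + 4y3 + 3y4 >= 1
    y1, y2, y3, y4 >= 0

Solving the primal: x* = (9, 2.75).
  primal value c^T x* = 38.75.
Solving the dual: y* = (3.75, 0, 0.25, 0).
  dual value b^T y* = 38.75.
Strong duality: c^T x* = b^T y*. Confirmed.

38.75


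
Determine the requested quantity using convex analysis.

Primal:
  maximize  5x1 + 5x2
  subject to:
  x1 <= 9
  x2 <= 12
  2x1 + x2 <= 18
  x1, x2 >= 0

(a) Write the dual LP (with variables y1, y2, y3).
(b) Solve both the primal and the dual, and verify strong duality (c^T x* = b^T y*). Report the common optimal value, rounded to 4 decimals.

The standard primal-dual pair for 'max c^T x s.t. A x <= b, x >= 0' is:
  Dual:  min b^T y  s.t.  A^T y >= c,  y >= 0.

So the dual LP is:
  minimize  9y1 + 12y2 + 18y3
  subject to:
    y1 + 2y3 >= 5
    y2 + y3 >= 5
    y1, y2, y3 >= 0

Solving the primal: x* = (3, 12).
  primal value c^T x* = 75.
Solving the dual: y* = (0, 2.5, 2.5).
  dual value b^T y* = 75.
Strong duality: c^T x* = b^T y*. Confirmed.

75


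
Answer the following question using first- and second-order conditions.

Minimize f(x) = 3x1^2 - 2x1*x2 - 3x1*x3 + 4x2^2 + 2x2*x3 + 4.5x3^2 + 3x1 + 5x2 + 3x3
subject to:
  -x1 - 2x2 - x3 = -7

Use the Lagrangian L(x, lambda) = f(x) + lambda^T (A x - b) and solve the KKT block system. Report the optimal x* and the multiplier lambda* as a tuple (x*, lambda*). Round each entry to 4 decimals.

Form the Lagrangian:
  L(x, lambda) = (1/2) x^T Q x + c^T x + lambda^T (A x - b)
Stationarity (grad_x L = 0): Q x + c + A^T lambda = 0.
Primal feasibility: A x = b.

This gives the KKT block system:
  [ Q   A^T ] [ x     ]   [-c ]
  [ A    0  ] [ lambda ] = [ b ]

Solving the linear system:
  x*      = (2.1461, 1.9466, 0.9607)
  lambda* = (9.1011)
  f(x*)   = 41.3806

x* = (2.1461, 1.9466, 0.9607), lambda* = (9.1011)


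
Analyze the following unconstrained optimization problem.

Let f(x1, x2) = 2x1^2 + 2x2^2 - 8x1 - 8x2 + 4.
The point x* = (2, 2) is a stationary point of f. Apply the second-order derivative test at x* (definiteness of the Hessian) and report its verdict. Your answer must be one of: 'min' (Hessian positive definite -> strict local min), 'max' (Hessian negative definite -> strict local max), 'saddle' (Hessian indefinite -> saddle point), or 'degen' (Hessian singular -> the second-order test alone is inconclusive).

Compute the Hessian H = grad^2 f:
  H = [[4, 0], [0, 4]]
Verify stationarity: grad f(x*) = H x* + g = (0, 0).
Eigenvalues of H: 4, 4.
Both eigenvalues > 0, so H is positive definite -> x* is a strict local min.

min


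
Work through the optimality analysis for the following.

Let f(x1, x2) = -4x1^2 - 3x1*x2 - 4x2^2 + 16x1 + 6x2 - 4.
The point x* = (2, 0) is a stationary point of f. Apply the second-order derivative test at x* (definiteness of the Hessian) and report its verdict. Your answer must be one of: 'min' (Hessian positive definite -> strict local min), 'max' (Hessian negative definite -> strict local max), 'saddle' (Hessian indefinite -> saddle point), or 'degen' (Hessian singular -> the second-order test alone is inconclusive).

Compute the Hessian H = grad^2 f:
  H = [[-8, -3], [-3, -8]]
Verify stationarity: grad f(x*) = H x* + g = (0, 0).
Eigenvalues of H: -11, -5.
Both eigenvalues < 0, so H is negative definite -> x* is a strict local max.

max


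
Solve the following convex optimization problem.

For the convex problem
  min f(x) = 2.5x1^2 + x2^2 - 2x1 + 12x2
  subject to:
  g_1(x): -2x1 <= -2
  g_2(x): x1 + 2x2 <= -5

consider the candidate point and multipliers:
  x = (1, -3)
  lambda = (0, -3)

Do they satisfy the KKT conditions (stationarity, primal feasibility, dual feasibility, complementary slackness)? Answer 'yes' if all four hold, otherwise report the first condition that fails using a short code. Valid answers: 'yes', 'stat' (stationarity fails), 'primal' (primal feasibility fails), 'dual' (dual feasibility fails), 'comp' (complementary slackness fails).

Gradient of f: grad f(x) = Q x + c = (3, 6)
Constraint values g_i(x) = a_i^T x - b_i:
  g_1((1, -3)) = 0
  g_2((1, -3)) = 0
Stationarity residual: grad f(x) + sum_i lambda_i a_i = (0, 0)
  -> stationarity OK
Primal feasibility (all g_i <= 0): OK
Dual feasibility (all lambda_i >= 0): FAILS
Complementary slackness (lambda_i * g_i(x) = 0 for all i): OK

Verdict: the first failing condition is dual_feasibility -> dual.

dual


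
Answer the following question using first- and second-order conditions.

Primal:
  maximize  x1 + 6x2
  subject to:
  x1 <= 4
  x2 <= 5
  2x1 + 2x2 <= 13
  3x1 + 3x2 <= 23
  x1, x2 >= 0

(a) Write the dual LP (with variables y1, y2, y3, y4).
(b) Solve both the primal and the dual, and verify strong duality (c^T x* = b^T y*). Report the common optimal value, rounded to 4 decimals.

The standard primal-dual pair for 'max c^T x s.t. A x <= b, x >= 0' is:
  Dual:  min b^T y  s.t.  A^T y >= c,  y >= 0.

So the dual LP is:
  minimize  4y1 + 5y2 + 13y3 + 23y4
  subject to:
    y1 + 2y3 + 3y4 >= 1
    y2 + 2y3 + 3y4 >= 6
    y1, y2, y3, y4 >= 0

Solving the primal: x* = (1.5, 5).
  primal value c^T x* = 31.5.
Solving the dual: y* = (0, 5, 0.5, 0).
  dual value b^T y* = 31.5.
Strong duality: c^T x* = b^T y*. Confirmed.

31.5


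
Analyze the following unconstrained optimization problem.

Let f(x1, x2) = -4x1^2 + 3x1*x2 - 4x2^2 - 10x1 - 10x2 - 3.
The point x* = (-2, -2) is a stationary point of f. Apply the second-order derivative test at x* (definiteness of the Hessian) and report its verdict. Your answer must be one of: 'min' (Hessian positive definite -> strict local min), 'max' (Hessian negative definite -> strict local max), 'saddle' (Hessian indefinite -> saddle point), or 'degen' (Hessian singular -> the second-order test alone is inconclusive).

Compute the Hessian H = grad^2 f:
  H = [[-8, 3], [3, -8]]
Verify stationarity: grad f(x*) = H x* + g = (0, 0).
Eigenvalues of H: -11, -5.
Both eigenvalues < 0, so H is negative definite -> x* is a strict local max.

max


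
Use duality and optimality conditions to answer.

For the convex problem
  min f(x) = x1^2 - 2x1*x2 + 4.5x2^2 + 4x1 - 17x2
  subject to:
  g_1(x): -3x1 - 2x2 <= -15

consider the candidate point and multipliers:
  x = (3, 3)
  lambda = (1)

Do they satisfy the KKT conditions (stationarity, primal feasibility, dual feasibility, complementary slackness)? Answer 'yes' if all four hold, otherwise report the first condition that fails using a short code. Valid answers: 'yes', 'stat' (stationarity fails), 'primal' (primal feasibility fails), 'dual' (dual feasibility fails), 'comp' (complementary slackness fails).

Gradient of f: grad f(x) = Q x + c = (4, 4)
Constraint values g_i(x) = a_i^T x - b_i:
  g_1((3, 3)) = 0
Stationarity residual: grad f(x) + sum_i lambda_i a_i = (1, 2)
  -> stationarity FAILS
Primal feasibility (all g_i <= 0): OK
Dual feasibility (all lambda_i >= 0): OK
Complementary slackness (lambda_i * g_i(x) = 0 for all i): OK

Verdict: the first failing condition is stationarity -> stat.

stat


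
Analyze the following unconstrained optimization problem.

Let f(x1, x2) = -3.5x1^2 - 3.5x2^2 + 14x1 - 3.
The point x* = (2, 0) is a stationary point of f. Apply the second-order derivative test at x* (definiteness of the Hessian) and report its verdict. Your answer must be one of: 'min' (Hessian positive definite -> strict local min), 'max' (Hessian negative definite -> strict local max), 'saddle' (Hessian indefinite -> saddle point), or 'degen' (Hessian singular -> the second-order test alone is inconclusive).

Compute the Hessian H = grad^2 f:
  H = [[-7, 0], [0, -7]]
Verify stationarity: grad f(x*) = H x* + g = (0, 0).
Eigenvalues of H: -7, -7.
Both eigenvalues < 0, so H is negative definite -> x* is a strict local max.

max


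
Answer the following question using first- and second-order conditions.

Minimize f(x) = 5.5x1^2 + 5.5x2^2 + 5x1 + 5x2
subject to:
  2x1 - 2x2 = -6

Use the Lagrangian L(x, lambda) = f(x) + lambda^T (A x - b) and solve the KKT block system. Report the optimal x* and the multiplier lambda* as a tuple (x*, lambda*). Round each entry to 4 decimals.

Form the Lagrangian:
  L(x, lambda) = (1/2) x^T Q x + c^T x + lambda^T (A x - b)
Stationarity (grad_x L = 0): Q x + c + A^T lambda = 0.
Primal feasibility: A x = b.

This gives the KKT block system:
  [ Q   A^T ] [ x     ]   [-c ]
  [ A    0  ] [ lambda ] = [ b ]

Solving the linear system:
  x*      = (-1.9545, 1.0455)
  lambda* = (8.25)
  f(x*)   = 22.4773

x* = (-1.9545, 1.0455), lambda* = (8.25)


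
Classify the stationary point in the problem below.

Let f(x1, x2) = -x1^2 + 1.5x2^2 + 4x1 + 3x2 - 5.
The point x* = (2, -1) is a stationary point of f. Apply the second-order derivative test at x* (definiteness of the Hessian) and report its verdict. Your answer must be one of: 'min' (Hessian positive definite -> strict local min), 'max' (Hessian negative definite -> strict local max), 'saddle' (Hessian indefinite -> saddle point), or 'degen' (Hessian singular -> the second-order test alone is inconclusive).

Compute the Hessian H = grad^2 f:
  H = [[-2, 0], [0, 3]]
Verify stationarity: grad f(x*) = H x* + g = (0, 0).
Eigenvalues of H: -2, 3.
Eigenvalues have mixed signs, so H is indefinite -> x* is a saddle point.

saddle


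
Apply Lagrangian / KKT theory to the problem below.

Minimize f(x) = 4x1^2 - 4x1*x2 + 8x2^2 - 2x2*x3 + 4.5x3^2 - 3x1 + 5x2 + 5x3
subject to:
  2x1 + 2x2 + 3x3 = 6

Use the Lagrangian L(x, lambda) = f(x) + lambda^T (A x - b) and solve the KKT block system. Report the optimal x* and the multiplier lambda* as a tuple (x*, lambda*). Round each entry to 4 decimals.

Form the Lagrangian:
  L(x, lambda) = (1/2) x^T Q x + c^T x + lambda^T (A x - b)
Stationarity (grad_x L = 0): Q x + c + A^T lambda = 0.
Primal feasibility: A x = b.

This gives the KKT block system:
  [ Q   A^T ] [ x     ]   [-c ]
  [ A    0  ] [ lambda ] = [ b ]

Solving the linear system:
  x*      = (1.4671, 0.5461, 0.6579)
  lambda* = (-3.2763)
  f(x*)   = 10.6382

x* = (1.4671, 0.5461, 0.6579), lambda* = (-3.2763)


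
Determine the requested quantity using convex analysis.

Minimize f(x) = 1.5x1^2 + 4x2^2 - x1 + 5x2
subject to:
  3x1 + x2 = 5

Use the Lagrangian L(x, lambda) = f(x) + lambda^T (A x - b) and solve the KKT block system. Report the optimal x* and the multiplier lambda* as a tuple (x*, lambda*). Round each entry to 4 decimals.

Form the Lagrangian:
  L(x, lambda) = (1/2) x^T Q x + c^T x + lambda^T (A x - b)
Stationarity (grad_x L = 0): Q x + c + A^T lambda = 0.
Primal feasibility: A x = b.

This gives the KKT block system:
  [ Q   A^T ] [ x     ]   [-c ]
  [ A    0  ] [ lambda ] = [ b ]

Solving the linear system:
  x*      = (1.8133, -0.44)
  lambda* = (-1.48)
  f(x*)   = 1.6933

x* = (1.8133, -0.44), lambda* = (-1.48)


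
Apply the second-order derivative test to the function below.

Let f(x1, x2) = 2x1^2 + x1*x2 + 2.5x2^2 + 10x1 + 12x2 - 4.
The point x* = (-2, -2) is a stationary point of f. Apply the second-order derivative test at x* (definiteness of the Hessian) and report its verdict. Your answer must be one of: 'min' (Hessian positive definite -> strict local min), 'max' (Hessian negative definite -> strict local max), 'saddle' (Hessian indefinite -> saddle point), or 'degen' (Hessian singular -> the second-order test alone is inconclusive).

Compute the Hessian H = grad^2 f:
  H = [[4, 1], [1, 5]]
Verify stationarity: grad f(x*) = H x* + g = (0, 0).
Eigenvalues of H: 3.382, 5.618.
Both eigenvalues > 0, so H is positive definite -> x* is a strict local min.

min


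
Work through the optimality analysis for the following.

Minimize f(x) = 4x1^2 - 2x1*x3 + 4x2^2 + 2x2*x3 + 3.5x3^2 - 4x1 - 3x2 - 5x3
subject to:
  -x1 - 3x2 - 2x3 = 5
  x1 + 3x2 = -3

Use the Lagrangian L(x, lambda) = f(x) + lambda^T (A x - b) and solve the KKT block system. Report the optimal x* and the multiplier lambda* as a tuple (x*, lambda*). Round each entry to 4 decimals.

Form the Lagrangian:
  L(x, lambda) = (1/2) x^T Q x + c^T x + lambda^T (A x - b)
Stationarity (grad_x L = 0): Q x + c + A^T lambda = 0.
Primal feasibility: A x = b.

This gives the KKT block system:
  [ Q   A^T ] [ x     ]   [-c ]
  [ A    0  ] [ lambda ] = [ b ]

Solving the linear system:
  x*      = (-0.2625, -0.9125, -1)
  lambda* = (-6.65, -2.55)
  f(x*)   = 17.1937

x* = (-0.2625, -0.9125, -1), lambda* = (-6.65, -2.55)


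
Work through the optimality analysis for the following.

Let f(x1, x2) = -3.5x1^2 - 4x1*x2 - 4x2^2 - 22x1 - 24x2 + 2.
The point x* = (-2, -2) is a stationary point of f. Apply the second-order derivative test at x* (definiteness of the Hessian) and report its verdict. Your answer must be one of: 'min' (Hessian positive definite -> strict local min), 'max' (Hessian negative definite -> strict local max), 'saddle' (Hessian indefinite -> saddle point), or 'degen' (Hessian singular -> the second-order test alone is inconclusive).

Compute the Hessian H = grad^2 f:
  H = [[-7, -4], [-4, -8]]
Verify stationarity: grad f(x*) = H x* + g = (0, 0).
Eigenvalues of H: -11.5311, -3.4689.
Both eigenvalues < 0, so H is negative definite -> x* is a strict local max.

max


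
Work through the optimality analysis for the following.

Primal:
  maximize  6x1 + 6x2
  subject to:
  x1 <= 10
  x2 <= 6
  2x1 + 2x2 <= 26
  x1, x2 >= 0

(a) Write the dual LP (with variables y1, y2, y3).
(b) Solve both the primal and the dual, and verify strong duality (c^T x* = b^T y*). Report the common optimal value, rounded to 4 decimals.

The standard primal-dual pair for 'max c^T x s.t. A x <= b, x >= 0' is:
  Dual:  min b^T y  s.t.  A^T y >= c,  y >= 0.

So the dual LP is:
  minimize  10y1 + 6y2 + 26y3
  subject to:
    y1 + 2y3 >= 6
    y2 + 2y3 >= 6
    y1, y2, y3 >= 0

Solving the primal: x* = (7, 6).
  primal value c^T x* = 78.
Solving the dual: y* = (0, 0, 3).
  dual value b^T y* = 78.
Strong duality: c^T x* = b^T y*. Confirmed.

78


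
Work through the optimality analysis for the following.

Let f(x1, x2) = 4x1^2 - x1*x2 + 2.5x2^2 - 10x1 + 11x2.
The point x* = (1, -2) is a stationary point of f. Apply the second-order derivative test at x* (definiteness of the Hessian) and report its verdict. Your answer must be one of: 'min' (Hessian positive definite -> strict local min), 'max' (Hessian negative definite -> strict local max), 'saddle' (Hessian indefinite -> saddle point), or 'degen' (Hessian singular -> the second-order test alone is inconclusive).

Compute the Hessian H = grad^2 f:
  H = [[8, -1], [-1, 5]]
Verify stationarity: grad f(x*) = H x* + g = (0, 0).
Eigenvalues of H: 4.6972, 8.3028.
Both eigenvalues > 0, so H is positive definite -> x* is a strict local min.

min


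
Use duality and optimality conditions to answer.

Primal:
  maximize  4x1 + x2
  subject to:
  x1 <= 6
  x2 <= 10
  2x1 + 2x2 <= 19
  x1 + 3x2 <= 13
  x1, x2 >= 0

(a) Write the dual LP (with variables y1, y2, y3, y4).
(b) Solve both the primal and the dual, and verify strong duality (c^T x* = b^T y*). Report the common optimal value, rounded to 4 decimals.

The standard primal-dual pair for 'max c^T x s.t. A x <= b, x >= 0' is:
  Dual:  min b^T y  s.t.  A^T y >= c,  y >= 0.

So the dual LP is:
  minimize  6y1 + 10y2 + 19y3 + 13y4
  subject to:
    y1 + 2y3 + y4 >= 4
    y2 + 2y3 + 3y4 >= 1
    y1, y2, y3, y4 >= 0

Solving the primal: x* = (6, 2.3333).
  primal value c^T x* = 26.3333.
Solving the dual: y* = (3.6667, 0, 0, 0.3333).
  dual value b^T y* = 26.3333.
Strong duality: c^T x* = b^T y*. Confirmed.

26.3333


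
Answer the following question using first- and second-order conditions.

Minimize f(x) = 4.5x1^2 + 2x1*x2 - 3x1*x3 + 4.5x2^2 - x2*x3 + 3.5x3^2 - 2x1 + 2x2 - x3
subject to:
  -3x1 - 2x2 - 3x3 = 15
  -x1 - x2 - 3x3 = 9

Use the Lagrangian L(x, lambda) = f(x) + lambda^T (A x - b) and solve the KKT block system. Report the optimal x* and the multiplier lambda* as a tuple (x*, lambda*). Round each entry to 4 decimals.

Form the Lagrangian:
  L(x, lambda) = (1/2) x^T Q x + c^T x + lambda^T (A x - b)
Stationarity (grad_x L = 0): Q x + c + A^T lambda = 0.
Primal feasibility: A x = b.

This gives the KKT block system:
  [ Q   A^T ] [ x     ]   [-c ]
  [ A    0  ] [ lambda ] = [ b ]

Solving the linear system:
  x*      = (-2.4341, -1.1317, -1.8114)
  lambda* = (-9.494, 7.7455)
  f(x*)   = 38.5584

x* = (-2.4341, -1.1317, -1.8114), lambda* = (-9.494, 7.7455)


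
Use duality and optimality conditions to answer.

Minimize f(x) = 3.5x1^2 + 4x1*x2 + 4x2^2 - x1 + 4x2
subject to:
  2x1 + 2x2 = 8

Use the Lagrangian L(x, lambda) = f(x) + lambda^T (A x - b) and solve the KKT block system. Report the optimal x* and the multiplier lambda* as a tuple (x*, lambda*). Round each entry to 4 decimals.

Form the Lagrangian:
  L(x, lambda) = (1/2) x^T Q x + c^T x + lambda^T (A x - b)
Stationarity (grad_x L = 0): Q x + c + A^T lambda = 0.
Primal feasibility: A x = b.

This gives the KKT block system:
  [ Q   A^T ] [ x     ]   [-c ]
  [ A    0  ] [ lambda ] = [ b ]

Solving the linear system:
  x*      = (3, 1)
  lambda* = (-12)
  f(x*)   = 48.5

x* = (3, 1), lambda* = (-12)


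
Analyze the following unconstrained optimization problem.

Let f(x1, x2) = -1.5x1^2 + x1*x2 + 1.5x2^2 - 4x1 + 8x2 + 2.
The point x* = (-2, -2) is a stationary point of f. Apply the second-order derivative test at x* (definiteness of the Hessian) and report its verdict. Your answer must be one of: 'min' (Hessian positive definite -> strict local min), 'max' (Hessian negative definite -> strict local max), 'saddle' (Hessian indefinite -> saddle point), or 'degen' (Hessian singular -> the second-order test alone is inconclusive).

Compute the Hessian H = grad^2 f:
  H = [[-3, 1], [1, 3]]
Verify stationarity: grad f(x*) = H x* + g = (0, 0).
Eigenvalues of H: -3.1623, 3.1623.
Eigenvalues have mixed signs, so H is indefinite -> x* is a saddle point.

saddle


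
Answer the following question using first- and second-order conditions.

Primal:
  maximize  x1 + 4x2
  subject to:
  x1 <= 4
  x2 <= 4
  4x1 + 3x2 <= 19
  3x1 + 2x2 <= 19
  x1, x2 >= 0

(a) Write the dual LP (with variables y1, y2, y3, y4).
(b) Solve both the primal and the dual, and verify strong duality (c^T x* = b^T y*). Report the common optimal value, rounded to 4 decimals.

The standard primal-dual pair for 'max c^T x s.t. A x <= b, x >= 0' is:
  Dual:  min b^T y  s.t.  A^T y >= c,  y >= 0.

So the dual LP is:
  minimize  4y1 + 4y2 + 19y3 + 19y4
  subject to:
    y1 + 4y3 + 3y4 >= 1
    y2 + 3y3 + 2y4 >= 4
    y1, y2, y3, y4 >= 0

Solving the primal: x* = (1.75, 4).
  primal value c^T x* = 17.75.
Solving the dual: y* = (0, 3.25, 0.25, 0).
  dual value b^T y* = 17.75.
Strong duality: c^T x* = b^T y*. Confirmed.

17.75


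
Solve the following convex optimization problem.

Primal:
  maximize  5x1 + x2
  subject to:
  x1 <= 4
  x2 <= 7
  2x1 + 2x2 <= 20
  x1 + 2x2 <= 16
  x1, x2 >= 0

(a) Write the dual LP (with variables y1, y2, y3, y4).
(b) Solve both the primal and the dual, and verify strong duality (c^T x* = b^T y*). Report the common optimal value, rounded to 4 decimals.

The standard primal-dual pair for 'max c^T x s.t. A x <= b, x >= 0' is:
  Dual:  min b^T y  s.t.  A^T y >= c,  y >= 0.

So the dual LP is:
  minimize  4y1 + 7y2 + 20y3 + 16y4
  subject to:
    y1 + 2y3 + y4 >= 5
    y2 + 2y3 + 2y4 >= 1
    y1, y2, y3, y4 >= 0

Solving the primal: x* = (4, 6).
  primal value c^T x* = 26.
Solving the dual: y* = (4, 0, 0.5, 0).
  dual value b^T y* = 26.
Strong duality: c^T x* = b^T y*. Confirmed.

26


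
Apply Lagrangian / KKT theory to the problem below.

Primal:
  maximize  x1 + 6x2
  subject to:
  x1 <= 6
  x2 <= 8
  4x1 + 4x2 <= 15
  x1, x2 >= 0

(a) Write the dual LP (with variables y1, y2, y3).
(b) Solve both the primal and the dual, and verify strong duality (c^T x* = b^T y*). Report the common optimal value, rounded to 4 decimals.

The standard primal-dual pair for 'max c^T x s.t. A x <= b, x >= 0' is:
  Dual:  min b^T y  s.t.  A^T y >= c,  y >= 0.

So the dual LP is:
  minimize  6y1 + 8y2 + 15y3
  subject to:
    y1 + 4y3 >= 1
    y2 + 4y3 >= 6
    y1, y2, y3 >= 0

Solving the primal: x* = (0, 3.75).
  primal value c^T x* = 22.5.
Solving the dual: y* = (0, 0, 1.5).
  dual value b^T y* = 22.5.
Strong duality: c^T x* = b^T y*. Confirmed.

22.5


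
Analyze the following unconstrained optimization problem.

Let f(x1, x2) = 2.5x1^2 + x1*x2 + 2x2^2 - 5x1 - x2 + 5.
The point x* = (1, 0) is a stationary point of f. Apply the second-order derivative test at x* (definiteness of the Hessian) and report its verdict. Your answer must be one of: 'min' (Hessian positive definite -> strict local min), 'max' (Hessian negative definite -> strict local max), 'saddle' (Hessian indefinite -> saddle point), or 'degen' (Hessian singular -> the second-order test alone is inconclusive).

Compute the Hessian H = grad^2 f:
  H = [[5, 1], [1, 4]]
Verify stationarity: grad f(x*) = H x* + g = (0, 0).
Eigenvalues of H: 3.382, 5.618.
Both eigenvalues > 0, so H is positive definite -> x* is a strict local min.

min


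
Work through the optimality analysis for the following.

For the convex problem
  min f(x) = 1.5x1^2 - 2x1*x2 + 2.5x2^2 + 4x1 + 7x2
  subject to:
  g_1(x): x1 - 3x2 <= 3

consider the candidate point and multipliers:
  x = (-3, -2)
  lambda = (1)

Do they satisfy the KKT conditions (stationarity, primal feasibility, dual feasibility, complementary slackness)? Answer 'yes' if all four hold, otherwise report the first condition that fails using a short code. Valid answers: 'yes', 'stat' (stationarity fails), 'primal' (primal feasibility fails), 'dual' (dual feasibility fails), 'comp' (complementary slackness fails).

Gradient of f: grad f(x) = Q x + c = (-1, 3)
Constraint values g_i(x) = a_i^T x - b_i:
  g_1((-3, -2)) = 0
Stationarity residual: grad f(x) + sum_i lambda_i a_i = (0, 0)
  -> stationarity OK
Primal feasibility (all g_i <= 0): OK
Dual feasibility (all lambda_i >= 0): OK
Complementary slackness (lambda_i * g_i(x) = 0 for all i): OK

Verdict: yes, KKT holds.

yes


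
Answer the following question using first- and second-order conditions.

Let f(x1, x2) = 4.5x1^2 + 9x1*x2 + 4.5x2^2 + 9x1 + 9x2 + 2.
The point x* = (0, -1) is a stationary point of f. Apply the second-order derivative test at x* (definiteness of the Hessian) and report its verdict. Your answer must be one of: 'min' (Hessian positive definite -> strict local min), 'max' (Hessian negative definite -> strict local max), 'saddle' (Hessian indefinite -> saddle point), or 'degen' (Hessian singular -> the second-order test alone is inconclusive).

Compute the Hessian H = grad^2 f:
  H = [[9, 9], [9, 9]]
Verify stationarity: grad f(x*) = H x* + g = (0, 0).
Eigenvalues of H: 0, 18.
H has a zero eigenvalue (singular; positive semidefinite but not definite), so H is neither positive definite, negative definite, nor indefinite. The second-order test alone is inconclusive -> degen.
(Indeed, f is constant along the null direction of H through x*, so x* is not a strict local extremum.)

degen


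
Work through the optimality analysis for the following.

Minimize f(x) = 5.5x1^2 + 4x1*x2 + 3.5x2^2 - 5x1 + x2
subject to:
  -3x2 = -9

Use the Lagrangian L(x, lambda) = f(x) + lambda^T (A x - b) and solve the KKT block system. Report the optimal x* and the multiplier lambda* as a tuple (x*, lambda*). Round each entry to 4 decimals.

Form the Lagrangian:
  L(x, lambda) = (1/2) x^T Q x + c^T x + lambda^T (A x - b)
Stationarity (grad_x L = 0): Q x + c + A^T lambda = 0.
Primal feasibility: A x = b.

This gives the KKT block system:
  [ Q   A^T ] [ x     ]   [-c ]
  [ A    0  ] [ lambda ] = [ b ]

Solving the linear system:
  x*      = (-0.6364, 3)
  lambda* = (6.4848)
  f(x*)   = 32.2727

x* = (-0.6364, 3), lambda* = (6.4848)


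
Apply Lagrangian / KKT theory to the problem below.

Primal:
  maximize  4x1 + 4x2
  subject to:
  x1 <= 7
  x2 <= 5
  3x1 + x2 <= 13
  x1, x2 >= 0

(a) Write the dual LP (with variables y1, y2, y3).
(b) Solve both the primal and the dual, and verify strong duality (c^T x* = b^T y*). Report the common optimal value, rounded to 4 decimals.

The standard primal-dual pair for 'max c^T x s.t. A x <= b, x >= 0' is:
  Dual:  min b^T y  s.t.  A^T y >= c,  y >= 0.

So the dual LP is:
  minimize  7y1 + 5y2 + 13y3
  subject to:
    y1 + 3y3 >= 4
    y2 + y3 >= 4
    y1, y2, y3 >= 0

Solving the primal: x* = (2.6667, 5).
  primal value c^T x* = 30.6667.
Solving the dual: y* = (0, 2.6667, 1.3333).
  dual value b^T y* = 30.6667.
Strong duality: c^T x* = b^T y*. Confirmed.

30.6667


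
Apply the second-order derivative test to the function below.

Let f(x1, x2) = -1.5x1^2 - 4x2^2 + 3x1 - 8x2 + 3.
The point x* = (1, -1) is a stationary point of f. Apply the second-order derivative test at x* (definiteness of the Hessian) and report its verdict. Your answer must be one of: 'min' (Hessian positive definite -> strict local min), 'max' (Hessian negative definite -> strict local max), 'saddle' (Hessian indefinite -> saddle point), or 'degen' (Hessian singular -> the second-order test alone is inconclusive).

Compute the Hessian H = grad^2 f:
  H = [[-3, 0], [0, -8]]
Verify stationarity: grad f(x*) = H x* + g = (0, 0).
Eigenvalues of H: -8, -3.
Both eigenvalues < 0, so H is negative definite -> x* is a strict local max.

max


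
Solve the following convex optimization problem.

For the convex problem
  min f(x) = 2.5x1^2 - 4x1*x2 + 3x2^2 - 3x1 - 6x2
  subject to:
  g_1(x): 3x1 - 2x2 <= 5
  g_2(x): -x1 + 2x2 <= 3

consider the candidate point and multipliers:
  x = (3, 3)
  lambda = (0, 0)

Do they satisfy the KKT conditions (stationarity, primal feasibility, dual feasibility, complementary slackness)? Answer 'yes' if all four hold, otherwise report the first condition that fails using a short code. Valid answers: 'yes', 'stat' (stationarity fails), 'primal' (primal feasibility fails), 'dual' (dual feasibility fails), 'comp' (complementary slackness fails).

Gradient of f: grad f(x) = Q x + c = (0, 0)
Constraint values g_i(x) = a_i^T x - b_i:
  g_1((3, 3)) = -2
  g_2((3, 3)) = 0
Stationarity residual: grad f(x) + sum_i lambda_i a_i = (0, 0)
  -> stationarity OK
Primal feasibility (all g_i <= 0): OK
Dual feasibility (all lambda_i >= 0): OK
Complementary slackness (lambda_i * g_i(x) = 0 for all i): OK

Verdict: yes, KKT holds.

yes


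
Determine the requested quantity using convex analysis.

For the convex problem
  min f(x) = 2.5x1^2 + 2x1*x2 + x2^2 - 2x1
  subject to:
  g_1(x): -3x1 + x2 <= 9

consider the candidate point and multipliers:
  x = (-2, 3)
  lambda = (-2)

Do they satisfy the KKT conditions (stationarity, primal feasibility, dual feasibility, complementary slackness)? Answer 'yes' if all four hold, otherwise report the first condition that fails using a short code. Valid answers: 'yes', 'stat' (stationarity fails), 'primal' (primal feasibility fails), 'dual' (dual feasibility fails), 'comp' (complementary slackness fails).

Gradient of f: grad f(x) = Q x + c = (-6, 2)
Constraint values g_i(x) = a_i^T x - b_i:
  g_1((-2, 3)) = 0
Stationarity residual: grad f(x) + sum_i lambda_i a_i = (0, 0)
  -> stationarity OK
Primal feasibility (all g_i <= 0): OK
Dual feasibility (all lambda_i >= 0): FAILS
Complementary slackness (lambda_i * g_i(x) = 0 for all i): OK

Verdict: the first failing condition is dual_feasibility -> dual.

dual


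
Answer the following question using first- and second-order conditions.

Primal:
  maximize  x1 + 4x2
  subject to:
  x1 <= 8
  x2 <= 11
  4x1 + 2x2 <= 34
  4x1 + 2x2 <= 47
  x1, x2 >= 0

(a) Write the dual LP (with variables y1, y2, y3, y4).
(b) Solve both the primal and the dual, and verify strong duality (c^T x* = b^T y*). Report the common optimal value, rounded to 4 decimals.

The standard primal-dual pair for 'max c^T x s.t. A x <= b, x >= 0' is:
  Dual:  min b^T y  s.t.  A^T y >= c,  y >= 0.

So the dual LP is:
  minimize  8y1 + 11y2 + 34y3 + 47y4
  subject to:
    y1 + 4y3 + 4y4 >= 1
    y2 + 2y3 + 2y4 >= 4
    y1, y2, y3, y4 >= 0

Solving the primal: x* = (3, 11).
  primal value c^T x* = 47.
Solving the dual: y* = (0, 3.5, 0.25, 0).
  dual value b^T y* = 47.
Strong duality: c^T x* = b^T y*. Confirmed.

47


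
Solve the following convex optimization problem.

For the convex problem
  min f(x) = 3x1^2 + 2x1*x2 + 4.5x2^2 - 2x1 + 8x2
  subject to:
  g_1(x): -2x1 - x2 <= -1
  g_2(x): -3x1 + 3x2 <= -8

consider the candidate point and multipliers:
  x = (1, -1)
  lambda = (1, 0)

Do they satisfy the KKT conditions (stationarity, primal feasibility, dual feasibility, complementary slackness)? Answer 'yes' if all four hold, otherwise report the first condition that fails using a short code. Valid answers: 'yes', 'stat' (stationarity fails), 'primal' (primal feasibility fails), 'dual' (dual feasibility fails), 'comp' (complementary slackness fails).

Gradient of f: grad f(x) = Q x + c = (2, 1)
Constraint values g_i(x) = a_i^T x - b_i:
  g_1((1, -1)) = 0
  g_2((1, -1)) = 2
Stationarity residual: grad f(x) + sum_i lambda_i a_i = (0, 0)
  -> stationarity OK
Primal feasibility (all g_i <= 0): FAILS
Dual feasibility (all lambda_i >= 0): OK
Complementary slackness (lambda_i * g_i(x) = 0 for all i): OK

Verdict: the first failing condition is primal_feasibility -> primal.

primal


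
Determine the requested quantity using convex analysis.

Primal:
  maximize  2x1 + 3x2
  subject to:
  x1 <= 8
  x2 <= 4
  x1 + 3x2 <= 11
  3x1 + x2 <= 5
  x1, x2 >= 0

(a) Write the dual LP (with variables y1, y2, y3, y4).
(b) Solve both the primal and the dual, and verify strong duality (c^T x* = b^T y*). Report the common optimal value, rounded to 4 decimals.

The standard primal-dual pair for 'max c^T x s.t. A x <= b, x >= 0' is:
  Dual:  min b^T y  s.t.  A^T y >= c,  y >= 0.

So the dual LP is:
  minimize  8y1 + 4y2 + 11y3 + 5y4
  subject to:
    y1 + y3 + 3y4 >= 2
    y2 + 3y3 + y4 >= 3
    y1, y2, y3, y4 >= 0

Solving the primal: x* = (0.5, 3.5).
  primal value c^T x* = 11.5.
Solving the dual: y* = (0, 0, 0.875, 0.375).
  dual value b^T y* = 11.5.
Strong duality: c^T x* = b^T y*. Confirmed.

11.5


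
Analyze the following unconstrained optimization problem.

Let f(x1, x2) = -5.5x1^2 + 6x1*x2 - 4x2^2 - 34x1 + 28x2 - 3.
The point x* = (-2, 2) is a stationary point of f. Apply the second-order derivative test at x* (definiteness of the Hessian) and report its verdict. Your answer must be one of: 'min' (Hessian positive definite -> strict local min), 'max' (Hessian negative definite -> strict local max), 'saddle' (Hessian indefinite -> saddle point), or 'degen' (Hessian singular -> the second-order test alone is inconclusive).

Compute the Hessian H = grad^2 f:
  H = [[-11, 6], [6, -8]]
Verify stationarity: grad f(x*) = H x* + g = (0, 0).
Eigenvalues of H: -15.6847, -3.3153.
Both eigenvalues < 0, so H is negative definite -> x* is a strict local max.

max


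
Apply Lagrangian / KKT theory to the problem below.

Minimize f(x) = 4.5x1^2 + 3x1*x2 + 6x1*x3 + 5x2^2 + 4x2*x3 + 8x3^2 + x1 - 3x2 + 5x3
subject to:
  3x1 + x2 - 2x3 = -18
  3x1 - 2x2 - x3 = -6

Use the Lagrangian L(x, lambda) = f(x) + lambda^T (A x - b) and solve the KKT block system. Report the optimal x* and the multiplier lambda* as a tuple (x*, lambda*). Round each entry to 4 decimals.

Form the Lagrangian:
  L(x, lambda) = (1/2) x^T Q x + c^T x + lambda^T (A x - b)
Stationarity (grad_x L = 0): Q x + c + A^T lambda = 0.
Primal feasibility: A x = b.

This gives the KKT block system:
  [ Q   A^T ] [ x     ]   [-c ]
  [ A    0  ] [ lambda ] = [ b ]

Solving the linear system:
  x*      = (-3.0651, -3.0391, 2.8828)
  lambda* = (14.442, -8.3065)
  f(x*)   = 115.2916

x* = (-3.0651, -3.0391, 2.8828), lambda* = (14.442, -8.3065)


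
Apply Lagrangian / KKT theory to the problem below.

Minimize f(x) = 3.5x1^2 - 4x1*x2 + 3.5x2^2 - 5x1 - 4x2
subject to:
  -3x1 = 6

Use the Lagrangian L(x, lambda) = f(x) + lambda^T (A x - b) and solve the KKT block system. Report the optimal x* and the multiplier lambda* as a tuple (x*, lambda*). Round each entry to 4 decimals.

Form the Lagrangian:
  L(x, lambda) = (1/2) x^T Q x + c^T x + lambda^T (A x - b)
Stationarity (grad_x L = 0): Q x + c + A^T lambda = 0.
Primal feasibility: A x = b.

This gives the KKT block system:
  [ Q   A^T ] [ x     ]   [-c ]
  [ A    0  ] [ lambda ] = [ b ]

Solving the linear system:
  x*      = (-2, -0.5714)
  lambda* = (-5.5714)
  f(x*)   = 22.8571

x* = (-2, -0.5714), lambda* = (-5.5714)


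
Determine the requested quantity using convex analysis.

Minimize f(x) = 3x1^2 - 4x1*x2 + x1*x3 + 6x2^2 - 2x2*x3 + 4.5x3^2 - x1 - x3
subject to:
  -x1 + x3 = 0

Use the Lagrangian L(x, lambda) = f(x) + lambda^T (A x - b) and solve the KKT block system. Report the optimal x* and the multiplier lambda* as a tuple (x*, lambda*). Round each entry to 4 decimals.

Form the Lagrangian:
  L(x, lambda) = (1/2) x^T Q x + c^T x + lambda^T (A x - b)
Stationarity (grad_x L = 0): Q x + c + A^T lambda = 0.
Primal feasibility: A x = b.

This gives the KKT block system:
  [ Q   A^T ] [ x     ]   [-c ]
  [ A    0  ] [ lambda ] = [ b ]

Solving the linear system:
  x*      = (0.1429, 0.0714, 0.1429)
  lambda* = (-0.2857)
  f(x*)   = -0.1429

x* = (0.1429, 0.0714, 0.1429), lambda* = (-0.2857)
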